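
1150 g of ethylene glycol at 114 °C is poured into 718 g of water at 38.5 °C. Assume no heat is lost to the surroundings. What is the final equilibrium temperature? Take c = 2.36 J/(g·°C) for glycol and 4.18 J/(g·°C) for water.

T_f ≈ 74.4 °C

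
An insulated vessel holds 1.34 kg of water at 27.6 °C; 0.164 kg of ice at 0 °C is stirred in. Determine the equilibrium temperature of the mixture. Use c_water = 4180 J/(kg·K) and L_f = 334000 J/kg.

T_f ≈ 15.9 °C

Heat gained plus heat lost sum to zero:
melt ice: 0.164×334000 = 54776
  warm the meltwater: 685.52 T
  water: 5601.2(T − 27.6)
6286.7 T = 154593 − 54776 = 99817
T ≈ 15.88 °C (positive, so assuming full melt was valid).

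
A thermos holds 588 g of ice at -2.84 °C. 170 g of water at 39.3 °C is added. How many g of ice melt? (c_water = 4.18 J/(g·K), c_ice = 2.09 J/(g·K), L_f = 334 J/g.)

m_melted ≈ 73.2 g

Water can give up m c ΔT = 170·4.18·39.3 = 27927 J before reaching 0 °C.
Warming the ice to 0 °C takes 588·2.09·2.84 = 3490.1 J, leaving 24436 J for melting.
Melting all 588 g of ice would need 588·334 = 196392 J.
That's not enough to melt it all — equilibrium is at 0 °C with ice remaining.
m_melted·334 = 24436  ⇒  m_melted ≈ 73.16 g.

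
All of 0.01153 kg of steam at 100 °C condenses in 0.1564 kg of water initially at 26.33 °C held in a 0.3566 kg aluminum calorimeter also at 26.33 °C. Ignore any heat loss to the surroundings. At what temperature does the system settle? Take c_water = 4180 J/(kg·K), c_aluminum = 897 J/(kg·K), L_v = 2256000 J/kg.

Heat gained plus heat lost sum to zero:
condense steam: −0.01153×2256000 = −26012; condensate cools 100→T: 0.01153×4180×(T − 100) = 48.2(T − 100); original water: 653.75(T − 26.33); cup: 319.87(T − 26.33)
1021.8 T = 26012 + 4819.5 + 25635 = 56467
T ≈ 55.26 °C (< 100 °C, so full condensation is consistent).

T_f ≈ 55.3 °C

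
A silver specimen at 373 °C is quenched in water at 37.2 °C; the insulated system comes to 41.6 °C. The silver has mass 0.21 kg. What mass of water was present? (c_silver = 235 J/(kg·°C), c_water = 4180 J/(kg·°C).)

m ≈ 0.889 kg

Energy conservation, ΣQ = 0:
0.21×235×(41.6 − 373) + m×4180×(41.6 − 37.2) = 0
18392 m = 16355
m = 16355/18392 ≈ 0.8892 kg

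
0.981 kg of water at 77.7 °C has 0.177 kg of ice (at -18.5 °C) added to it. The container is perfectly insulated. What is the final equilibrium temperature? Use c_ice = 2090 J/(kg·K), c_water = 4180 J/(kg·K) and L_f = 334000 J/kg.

Energy conservation, ΣQ = 0:
warm ice to 0 °C: 0.177·2090·(0 − (-18.5)) = 6843.7
  melt ice: 0.177·334000 = 59118
  meltwater 0→T: 0.177·4180·T = 739.86 T
  water cools: 0.981·4180·(T − 77.7) = 4100.6(T − 77.7)
4840.4 T = 318615 − 65962 = 252653
T ≈ 52.20 °C (positive, so assuming full melt was valid).

T_f ≈ 52.2 °C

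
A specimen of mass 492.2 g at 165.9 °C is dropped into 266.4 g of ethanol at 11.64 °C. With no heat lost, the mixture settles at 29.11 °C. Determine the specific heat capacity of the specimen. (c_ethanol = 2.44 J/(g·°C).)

c ≈ 0.169 J/(g·°C)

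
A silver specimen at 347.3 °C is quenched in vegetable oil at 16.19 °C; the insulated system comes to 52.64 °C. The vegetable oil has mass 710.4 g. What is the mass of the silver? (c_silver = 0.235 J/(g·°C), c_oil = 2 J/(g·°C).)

Conservation of energy gives ΣQ = 0:
m×0.235×(52.64 − 347.3) + 710.4×2×(52.64 − 16.19) = 0
-69.25 m = -51788
m = -51788/-69.25 ≈ 747.9 g

m ≈ 748 g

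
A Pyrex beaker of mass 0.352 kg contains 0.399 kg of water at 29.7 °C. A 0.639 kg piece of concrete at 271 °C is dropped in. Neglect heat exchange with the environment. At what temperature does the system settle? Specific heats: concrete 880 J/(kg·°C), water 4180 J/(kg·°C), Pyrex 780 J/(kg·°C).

Net heat exchanged in the isolated system is zero:
0.639×880×(T − 271) + 0.399×4180×(T − 29.7) + 0.352×780×(T − 29.7) = 0
562.32(T − 271) + 1667.8(T − 29.7) + 274.56(T − 29.7) = 0
2504.7 T = 210077
T = 210077/2504.7 ≈ 83.87 °C

T_f ≈ 83.9 °C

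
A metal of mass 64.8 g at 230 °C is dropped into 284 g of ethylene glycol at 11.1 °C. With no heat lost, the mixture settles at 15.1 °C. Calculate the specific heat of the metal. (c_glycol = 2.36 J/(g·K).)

c ≈ 0.193 J/(g·K)

Conservation of energy gives ΣQ = 0:
64.8×c×(15.1 − 230) + 284×2.36×(15.1 − 11.1) = 0
-13926 c = -2681
c = -2681/-13926 ≈ 0.1925 J/(g·K)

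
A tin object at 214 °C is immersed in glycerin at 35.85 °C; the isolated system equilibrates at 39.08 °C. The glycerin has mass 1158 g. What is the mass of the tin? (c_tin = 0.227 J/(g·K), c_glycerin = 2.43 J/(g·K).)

|Q_tin| = |Q_glycerin|:
m×0.227×(214 − 39.08) = 1158×2.43×(39.08 − 35.85)
39.71 m = 9089  ⇒  m ≈ 228.9 g

m ≈ 229 g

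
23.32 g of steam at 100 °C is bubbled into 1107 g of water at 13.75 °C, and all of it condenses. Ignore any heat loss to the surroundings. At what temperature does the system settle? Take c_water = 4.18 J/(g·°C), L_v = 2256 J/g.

T_f ≈ 26.7 °C

Setting the total heat transfer to zero:
steam→water at 100 °C releases m L_v = 23.32·2256 = 52610
  condensate cools 100→T: 23.32·4.18·(T − 100) = 97.48(T − 100)
  water warms: 1107·4.18·(T − 13.75) = 4627.3(T − 13.75)
4724.7 T = 52610 + 9747.8 + 63625 = 125983
T ≈ 26.66 °C (< 100 °C, so full condensation is consistent).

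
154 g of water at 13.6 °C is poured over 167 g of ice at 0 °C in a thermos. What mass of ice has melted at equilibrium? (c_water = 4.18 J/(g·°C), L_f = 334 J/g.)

Cooling the water to 0 °C releases 154·4.18·13.6 = 8754.6 J.
Melting all 167 g of ice would need 167·334 = 55778 J.
Since 8754.6 < 55778 J, not all the ice melts; equilibrium is at 0 °C.
m_melted·334 = 8754.6  ⇒  m_melted ≈ 26.21 g.

m_melted ≈ 26.2 g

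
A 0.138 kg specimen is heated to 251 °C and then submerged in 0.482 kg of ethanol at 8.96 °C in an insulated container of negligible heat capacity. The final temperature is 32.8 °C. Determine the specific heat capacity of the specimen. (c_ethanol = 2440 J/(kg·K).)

m_s c (T_s − T_f) = m_ethanol c_ethanol (T_f − T_0):
0.138·c·(251 − 32.8) = 0.482·2440·(32.8 − 8.96)
30.11 c = 28038  ⇒  c ≈ 931.1 J/(kg·K)

c ≈ 931 J/(kg·K)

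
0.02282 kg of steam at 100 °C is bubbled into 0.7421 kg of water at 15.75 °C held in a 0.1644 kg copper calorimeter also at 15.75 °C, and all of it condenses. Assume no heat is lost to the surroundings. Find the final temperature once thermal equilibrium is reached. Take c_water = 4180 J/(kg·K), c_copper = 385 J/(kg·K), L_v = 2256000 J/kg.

T_f ≈ 34.0 °C

Conservation of energy gives ΣQ = 0:
latent heat released on condensation: 0.02282×2256000 = 51482; condensate cools 100→T: 0.02282×4180×(T − 100) = 95.39(T − 100); original water: 3102(T − 15.75); cup: 63.29(T − 15.75)
3260.7 T = 51482 + 9538.8 + 49853 = 110874
T ≈ 34.00 °C, under the boiling point, so the assumption holds.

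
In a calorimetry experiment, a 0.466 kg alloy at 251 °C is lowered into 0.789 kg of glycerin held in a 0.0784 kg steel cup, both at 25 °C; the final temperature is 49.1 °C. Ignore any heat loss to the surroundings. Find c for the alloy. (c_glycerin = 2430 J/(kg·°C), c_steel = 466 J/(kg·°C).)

Energy conservation, ΣQ = 0:
0.466·c·(49.1 − 251) + 0.789·2430·(49.1 − 25) + 0.0784·466·(49.1 − 25) = 0
-94.09 c = -47087
c = -47087/-94.09 ≈ 500.5 J/(kg·°C)

c ≈ 500 J/(kg·°C)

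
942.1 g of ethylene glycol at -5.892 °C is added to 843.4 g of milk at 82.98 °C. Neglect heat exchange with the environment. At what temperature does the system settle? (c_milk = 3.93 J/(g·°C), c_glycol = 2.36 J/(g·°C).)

T_f ≈ 47.3 °C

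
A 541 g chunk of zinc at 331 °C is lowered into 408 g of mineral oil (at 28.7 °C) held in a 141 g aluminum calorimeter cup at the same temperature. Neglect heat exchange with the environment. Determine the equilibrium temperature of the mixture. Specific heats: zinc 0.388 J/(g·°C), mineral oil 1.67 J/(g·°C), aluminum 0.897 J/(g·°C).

T_f ≈ 91.0 °C

Let T be the final temperature. ΣQ_i = 0:
541*0.388*(T − 331) + 408*1.67*(T − 28.7) + 141*0.897*(T − 28.7) = 0
1017.7 T = 92664
T ≈ 91.05 °C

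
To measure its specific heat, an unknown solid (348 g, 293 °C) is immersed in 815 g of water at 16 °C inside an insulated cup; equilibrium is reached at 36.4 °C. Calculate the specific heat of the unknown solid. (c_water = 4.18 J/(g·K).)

Energy conservation, ΣQ = 0:
348·c·(36.4 − 293) + 815·4.18·(36.4 − 16) = 0
-89297 c = -69497
c = -69497/-89297 ≈ 0.7783 J/(g·K)

c ≈ 0.778 J/(g·K)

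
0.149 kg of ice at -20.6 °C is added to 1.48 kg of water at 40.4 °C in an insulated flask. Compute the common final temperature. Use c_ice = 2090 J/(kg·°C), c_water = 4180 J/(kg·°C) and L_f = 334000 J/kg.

Taking heat into each body as positive, Σ m c ΔT = 0:
warm ice to 0 °C: 0.149·2090·(0 − (-20.6)) = 6415
  fusion: m_ice L_f = 0.149·334000 = 49766
  warm the meltwater: 622.82 T
  water: 6186.4(T − 40.4)
6809.2 T = 249931 − 56181 = 193750
T ≈ 28.45 °C (positive, so assuming full melt was valid).

T_f ≈ 28.5 °C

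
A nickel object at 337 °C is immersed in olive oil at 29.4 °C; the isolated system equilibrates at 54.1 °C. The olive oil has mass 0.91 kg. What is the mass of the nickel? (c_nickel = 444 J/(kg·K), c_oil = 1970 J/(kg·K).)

m ≈ 0.353 kg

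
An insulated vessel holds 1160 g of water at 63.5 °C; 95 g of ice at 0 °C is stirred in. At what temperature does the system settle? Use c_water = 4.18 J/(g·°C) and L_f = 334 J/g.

T_f ≈ 52.6 °C

Taking heat into each body as positive, Σ m c ΔT = 0:
fusion: m_ice L_f = 95×334 = 31730
  warm the meltwater: 397.1 T
  water: 4848.8(T − 63.5)
5245.9 T = 307899 − 31730 = 276169
T ≈ 52.64 °C — above 0 °C, consistent with complete melting.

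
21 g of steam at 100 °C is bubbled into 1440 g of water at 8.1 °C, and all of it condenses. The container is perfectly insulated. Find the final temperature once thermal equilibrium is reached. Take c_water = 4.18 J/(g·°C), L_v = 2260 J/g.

Let T be the final temperature. ΣQ_i = 0:
condense steam: −21×2260 = −47460
  condensate cools 100→T: 21×4.18×(T − 100) = 87.78(T − 100)
  water warms: 1440×4.18×(T − 8.1) = 6019.2(T − 8.1)
6107 T = 47460 + 8778 + 48756 = 104994
T ≈ 17.19 °C, under the boiling point, so the assumption holds.

T_f ≈ 17.2 °C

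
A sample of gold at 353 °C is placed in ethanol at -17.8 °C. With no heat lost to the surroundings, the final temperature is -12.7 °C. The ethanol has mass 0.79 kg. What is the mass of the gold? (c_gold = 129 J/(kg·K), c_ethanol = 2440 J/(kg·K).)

m ≈ 0.208 kg

Taking heat into each body as positive, Σ m c ΔT = 0:
m×129×(-12.7 − 353) + 0.79×2440×(-12.7 − (-17.8)) = 0
-47175 m = -9830.8
m = -9830.8/-47175 ≈ 0.2084 kg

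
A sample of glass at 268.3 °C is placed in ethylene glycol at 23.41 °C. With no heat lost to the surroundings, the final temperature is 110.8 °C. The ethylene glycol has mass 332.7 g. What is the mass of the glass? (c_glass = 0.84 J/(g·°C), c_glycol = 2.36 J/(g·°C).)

Net heat exchanged in the isolated system is zero:
m×0.84×(110.8 − 268.3) + 332.7×2.36×(110.8 − 23.41) = 0
-132.3 m = -68616
m = -68616/-132.3 ≈ 518.6 g

m ≈ 519 g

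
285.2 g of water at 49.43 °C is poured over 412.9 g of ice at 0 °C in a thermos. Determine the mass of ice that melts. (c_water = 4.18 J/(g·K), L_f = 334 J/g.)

m_melted ≈ 176 g

Heat available from the water dropping to 0 °C: 285.2·4.18·49.43 = 58927 J.
Fully melting the ice requires m_ice L_f = 412.9·334 = 137909 J.
That's not enough to melt it all — equilibrium is at 0 °C with ice remaining.
m_melted·334 = 58927  ⇒  m_melted ≈ 176.4 g.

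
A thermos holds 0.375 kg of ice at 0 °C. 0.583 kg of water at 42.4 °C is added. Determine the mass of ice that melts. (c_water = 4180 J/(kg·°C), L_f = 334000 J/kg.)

Heat available from the water dropping to 0 °C: 0.583·4180·42.4 = 103326 J.
Melting all 0.375 kg of ice would need 0.375·334000 = 125250 J.
Since 103326 < 125250 J, not all the ice melts; equilibrium is at 0 °C.
m_melted·334000 = 103326  ⇒  m_melted ≈ 0.3094 kg.

m_melted ≈ 0.309 kg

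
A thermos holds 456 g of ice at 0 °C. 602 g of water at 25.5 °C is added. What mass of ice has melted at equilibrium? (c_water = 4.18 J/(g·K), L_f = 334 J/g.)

m_melted ≈ 192 g

Heat available from the water dropping to 0 °C: 602×4.18×25.5 = 64167 J.
To melt every bit of ice: 456×334 = 152304 J.
That's not enough to melt it all — equilibrium is at 0 °C with ice remaining.
m_melted×334 = 64167  ⇒  m_melted ≈ 192.1 g.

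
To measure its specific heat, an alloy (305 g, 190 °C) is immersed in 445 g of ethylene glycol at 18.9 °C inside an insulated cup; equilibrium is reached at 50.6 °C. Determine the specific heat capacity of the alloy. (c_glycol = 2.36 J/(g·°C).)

c ≈ 0.783 J/(g·°C)

Net heat exchanged in the isolated system is zero:
305·c·(50.6 − 190) + 445·2.36·(50.6 − 18.9) = 0
-42517 c = -33291
c = -33291/-42517 ≈ 0.783 J/(g·°C)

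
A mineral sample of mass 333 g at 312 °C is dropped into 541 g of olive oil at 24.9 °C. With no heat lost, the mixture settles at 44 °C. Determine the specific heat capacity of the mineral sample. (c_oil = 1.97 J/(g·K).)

c ≈ 0.228 J/(g·K)

Heat gained plus heat lost sum to zero:
333×c×(44 − 312) + 541×1.97×(44 − 24.9) = 0
-89244 c = -20356
c = -20356/-89244 ≈ 0.2281 J/(g·K)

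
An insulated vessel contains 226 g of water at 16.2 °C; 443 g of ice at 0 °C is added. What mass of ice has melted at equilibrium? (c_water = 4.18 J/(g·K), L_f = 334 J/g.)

m_melted ≈ 45.8 g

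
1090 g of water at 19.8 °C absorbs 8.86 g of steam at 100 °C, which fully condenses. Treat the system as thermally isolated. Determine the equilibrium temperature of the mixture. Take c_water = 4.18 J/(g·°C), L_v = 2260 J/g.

T_f ≈ 24.8 °C

Net heat exchanged in the isolated system is zero:
steam→water at 100 °C releases m L_v = 8.86×2260 = 20024; condensed water 100 °C→T: 37.03(T − 100); water warms: 1090×4.18×(T − 19.8) = 4556.2(T − 19.8)
4593.2 T = 20024 + 3703.5 + 90213 = 113940
T ≈ 24.81 °C — below 100 °C, confirming all the steam condensed.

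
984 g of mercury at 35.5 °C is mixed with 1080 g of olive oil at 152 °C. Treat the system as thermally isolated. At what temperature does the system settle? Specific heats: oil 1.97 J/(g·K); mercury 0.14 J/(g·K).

T_f ≈ 144.9 °C

T_f = Σ m_i c_i T_i / Σ m_i c_i:
T_f = (2127.6*152 + 137.76*35.5) / (2127.6 + 137.76)
    = 328286 / 2265.4 ≈ 144.92 °C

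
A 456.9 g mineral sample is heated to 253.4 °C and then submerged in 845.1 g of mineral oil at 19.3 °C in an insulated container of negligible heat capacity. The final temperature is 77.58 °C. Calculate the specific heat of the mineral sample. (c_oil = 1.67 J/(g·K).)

c ≈ 1.02 J/(g·K)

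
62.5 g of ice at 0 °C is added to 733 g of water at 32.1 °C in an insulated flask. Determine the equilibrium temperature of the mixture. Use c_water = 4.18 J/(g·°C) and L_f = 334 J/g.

T_f ≈ 23.3 °C

Heat gained plus heat lost sum to zero:
fusion: m_ice L_f = 62.5×334 = 20875; warm the meltwater: 261.25 T; water cools: 733×4.18×(T − 32.1) = 3063.9(T − 32.1)
3325.2 T = 98352 − 20875 = 77477
T ≈ 23.30 °C (positive, so assuming full melt was valid).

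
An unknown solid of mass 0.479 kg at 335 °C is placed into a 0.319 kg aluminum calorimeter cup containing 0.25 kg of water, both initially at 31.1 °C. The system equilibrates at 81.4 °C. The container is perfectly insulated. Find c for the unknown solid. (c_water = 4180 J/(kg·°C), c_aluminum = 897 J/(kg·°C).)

c ≈ 551 J/(kg·°C)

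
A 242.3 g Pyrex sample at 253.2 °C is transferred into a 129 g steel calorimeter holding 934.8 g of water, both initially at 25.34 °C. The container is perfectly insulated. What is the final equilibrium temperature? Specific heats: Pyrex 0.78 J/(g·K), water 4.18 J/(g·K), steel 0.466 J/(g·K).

T_f ≈ 35.7 °C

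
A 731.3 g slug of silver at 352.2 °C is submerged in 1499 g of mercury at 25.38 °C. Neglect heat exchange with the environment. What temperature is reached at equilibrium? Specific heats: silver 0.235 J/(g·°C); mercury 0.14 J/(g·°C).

T_f ≈ 172.5 °C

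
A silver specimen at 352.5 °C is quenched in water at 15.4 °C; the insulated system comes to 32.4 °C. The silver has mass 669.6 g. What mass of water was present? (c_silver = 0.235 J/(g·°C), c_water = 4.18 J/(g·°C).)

m ≈ 709 g

Let T be the final temperature. ΣQ_i = 0:
669.6·0.235·(32.4 − 352.5) + m·4.18·(32.4 − 15.4) = 0
71.06 m = 50370
m = 50370/71.06 ≈ 708.8 g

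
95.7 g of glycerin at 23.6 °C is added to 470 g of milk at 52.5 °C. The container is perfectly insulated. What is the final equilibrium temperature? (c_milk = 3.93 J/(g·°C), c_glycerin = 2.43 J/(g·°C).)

T_f ≈ 49.3 °C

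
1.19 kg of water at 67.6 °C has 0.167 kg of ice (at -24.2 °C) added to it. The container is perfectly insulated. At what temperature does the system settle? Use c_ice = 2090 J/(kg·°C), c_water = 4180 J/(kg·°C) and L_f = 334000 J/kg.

T_f ≈ 48.0 °C

Net heat exchanged in the isolated system is zero:
ice -24.2→0 °C: 0.167×2090×24.2 = 8446.5; fusion: m_ice L_f = 0.167×334000 = 55778; warm the meltwater: 698.06 T; water cools: 1.19×4180×(T − 67.6) = 4974.2(T − 67.6)
5672.3 T = 336256 − 64225 = 272031
T ≈ 47.96 °C (positive, so assuming full melt was valid).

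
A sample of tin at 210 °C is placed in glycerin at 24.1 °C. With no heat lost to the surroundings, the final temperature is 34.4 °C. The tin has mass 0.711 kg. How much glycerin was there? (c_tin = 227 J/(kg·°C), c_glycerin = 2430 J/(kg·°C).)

m ≈ 1.13 kg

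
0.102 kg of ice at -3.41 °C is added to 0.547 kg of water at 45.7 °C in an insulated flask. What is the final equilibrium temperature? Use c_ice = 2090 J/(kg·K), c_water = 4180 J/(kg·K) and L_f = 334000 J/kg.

Energy balance with sensible and latent terms:
warm ice to 0 °C: 0.102·2090·(0 − (-3.41)) = 726.94
  melt ice: 0.102·334000 = 34068
  meltwater 0→T: 0.102·4180·T = 426.36 T
  water cools: 0.547·4180·(T − 45.7) = 2286.5(T − 45.7)
2712.8 T = 104491 − 34795 = 69696
T ≈ 25.69 °C. Since T > 0 °C, the all-ice-melts assumption holds.

T_f ≈ 25.7 °C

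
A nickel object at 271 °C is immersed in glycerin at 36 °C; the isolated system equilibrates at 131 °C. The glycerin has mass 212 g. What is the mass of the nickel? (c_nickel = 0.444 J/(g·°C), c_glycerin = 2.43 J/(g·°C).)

m ≈ 787 g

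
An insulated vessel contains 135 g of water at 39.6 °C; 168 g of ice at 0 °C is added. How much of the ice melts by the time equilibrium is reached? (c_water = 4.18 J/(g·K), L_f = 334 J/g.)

m_melted ≈ 66.9 g

Cooling the water to 0 °C releases 135×4.18×39.6 = 22346 J.
Melting all 168 g of ice would need 168×334 = 56112 J.
That's not enough to melt it all — equilibrium is at 0 °C with ice remaining.
m_melted×334 = 22346  ⇒  m_melted ≈ 66.91 g.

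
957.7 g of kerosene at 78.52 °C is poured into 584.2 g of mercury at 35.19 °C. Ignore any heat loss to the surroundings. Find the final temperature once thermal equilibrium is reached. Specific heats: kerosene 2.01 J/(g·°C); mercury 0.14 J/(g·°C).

T_f ≈ 76.8 °C

T_f is the heat-capacity-weighted average of the initial temperatures:
T_f = (1925·78.52 + 81.79·35.19) / (1925 + 81.79)
    = 154027 / 2006.8 ≈ 76.75 °C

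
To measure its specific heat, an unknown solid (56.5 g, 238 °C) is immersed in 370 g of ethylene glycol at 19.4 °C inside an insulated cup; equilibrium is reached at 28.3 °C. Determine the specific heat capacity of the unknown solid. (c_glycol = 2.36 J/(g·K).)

Heat lost by the unknown solid = heat gained by the glycol:
56.5×c×(238 − 28.3) = 370×2.36×(28.3 − 19.4)
11848 c = 7771.5  ⇒  c ≈ 0.6559 J/(g·K)

c ≈ 0.656 J/(g·K)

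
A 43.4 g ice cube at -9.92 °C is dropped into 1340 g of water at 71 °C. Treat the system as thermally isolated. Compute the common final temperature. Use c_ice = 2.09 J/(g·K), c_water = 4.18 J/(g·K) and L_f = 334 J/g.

T_f ≈ 66.1 °C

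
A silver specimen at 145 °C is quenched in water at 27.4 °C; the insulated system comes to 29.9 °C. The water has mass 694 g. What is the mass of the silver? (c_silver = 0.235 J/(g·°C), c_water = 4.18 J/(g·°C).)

m ≈ 268 g

|Q_silver| = |Q_water|:
m×0.235×(145 − 29.9) = 694×4.18×(29.9 − 27.4)
27.05 m = 7252.3  ⇒  m ≈ 268.1 g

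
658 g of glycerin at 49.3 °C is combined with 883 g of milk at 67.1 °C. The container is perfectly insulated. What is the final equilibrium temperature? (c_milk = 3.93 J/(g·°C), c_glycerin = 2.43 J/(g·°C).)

T_f ≈ 61.5 °C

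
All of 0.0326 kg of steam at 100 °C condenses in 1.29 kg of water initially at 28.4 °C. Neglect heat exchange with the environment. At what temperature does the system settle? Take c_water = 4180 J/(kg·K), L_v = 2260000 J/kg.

T_f ≈ 43.5 °C

Setting the total heat transfer to zero:
steam→water at 100 °C releases m L_v = 0.0326·2260000 = 73676; condensate cools 100→T: 0.0326·4180·(T − 100) = 136.27(T − 100); original water: 5392.2(T − 28.4)
5528.5 T = 73676 + 13627 + 153138 = 240441
T ≈ 43.49 °C (< 100 °C, so full condensation is consistent).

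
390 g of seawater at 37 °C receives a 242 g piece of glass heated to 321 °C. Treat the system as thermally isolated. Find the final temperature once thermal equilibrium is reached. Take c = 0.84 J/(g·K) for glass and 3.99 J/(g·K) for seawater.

|Q_glass| = |Q_seawater|:
242·0.84·(321 − T) = 390·3.99·(T − 37)
203.28(321 − T) = 1556.1(T − 37)
1759.4 T = 122829  ⇒  T ≈ 69.81 °C

T_f ≈ 69.8 °C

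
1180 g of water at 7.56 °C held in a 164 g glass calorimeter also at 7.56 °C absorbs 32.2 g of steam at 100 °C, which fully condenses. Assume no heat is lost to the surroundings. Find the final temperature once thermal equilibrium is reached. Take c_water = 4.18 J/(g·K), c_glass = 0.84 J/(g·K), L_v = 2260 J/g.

Energy conservation, ΣQ = 0:
condense steam: −32.2×2260 = −72772; condensed water 100 °C→T: 134.6(T − 100); water warms: 1180×4.18×(T − 7.56) = 4932.4(T − 7.56); cup: 137.76(T − 7.56)
5204.8 T = 72772 + 13460 + 38330 = 124562
T ≈ 23.93 °C, under the boiling point, so the assumption holds.

T_f ≈ 23.9 °C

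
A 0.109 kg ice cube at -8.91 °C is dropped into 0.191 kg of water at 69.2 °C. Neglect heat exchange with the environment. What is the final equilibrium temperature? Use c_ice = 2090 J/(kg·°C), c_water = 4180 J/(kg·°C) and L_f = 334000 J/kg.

T_f ≈ 13.4 °C

Conservation of energy gives ΣQ = 0:
ice -8.91→0 °C: 0.109·2090·8.91 = 2029.8
  latent heat to melt: 0.109·334000 = 36406
  warm the meltwater: 455.62 T
  water: 798.38(T − 69.2)
1254 T = 55248 − 38436 = 16812
T ≈ 13.41 °C (positive, so assuming full melt was valid).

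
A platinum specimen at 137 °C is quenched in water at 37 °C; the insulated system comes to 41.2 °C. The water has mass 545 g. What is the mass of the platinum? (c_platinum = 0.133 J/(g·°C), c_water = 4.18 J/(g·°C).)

m ≈ 751 g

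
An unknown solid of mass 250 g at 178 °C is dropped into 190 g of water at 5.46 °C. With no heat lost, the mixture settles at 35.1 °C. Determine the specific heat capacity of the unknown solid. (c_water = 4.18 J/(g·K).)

m_s c (T_s − T_f) = m_water c_water (T_f − T_0):
250×c×(178 − 35.1) = 190×4.18×(35.1 − 5.46)
35725 c = 23540  ⇒  c ≈ 0.6589 J/(g·K)

c ≈ 0.659 J/(g·K)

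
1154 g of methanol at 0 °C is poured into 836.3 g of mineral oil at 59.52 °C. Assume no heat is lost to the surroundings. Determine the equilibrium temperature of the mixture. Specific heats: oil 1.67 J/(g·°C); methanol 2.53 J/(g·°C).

T_f ≈ 19.3 °C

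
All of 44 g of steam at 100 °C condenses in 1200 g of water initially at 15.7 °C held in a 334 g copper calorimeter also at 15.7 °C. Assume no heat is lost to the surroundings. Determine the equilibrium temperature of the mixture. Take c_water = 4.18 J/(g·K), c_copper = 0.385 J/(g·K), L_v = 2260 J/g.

T_f ≈ 37.3 °C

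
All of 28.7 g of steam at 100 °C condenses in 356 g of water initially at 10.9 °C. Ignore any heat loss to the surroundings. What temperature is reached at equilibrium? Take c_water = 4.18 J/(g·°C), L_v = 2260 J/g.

T_f ≈ 57.9 °C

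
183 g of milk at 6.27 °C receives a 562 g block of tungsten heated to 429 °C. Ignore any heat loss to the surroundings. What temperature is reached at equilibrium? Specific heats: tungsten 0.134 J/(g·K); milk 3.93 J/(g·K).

Conservation of energy gives ΣQ = 0:
562×0.134×(T − 429) + 183×3.93×(T − 6.27) = 0
75.31(T − 429) + 719.19(T − 6.27) = 0
(75.31 + 719.19) T = 75.31×429 + 719.19×6.27
T ≈ 46.34 °C

T_f ≈ 46.3 °C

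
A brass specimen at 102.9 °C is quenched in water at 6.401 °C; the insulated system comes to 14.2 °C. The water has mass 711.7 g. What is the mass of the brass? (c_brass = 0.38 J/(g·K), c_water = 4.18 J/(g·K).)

Heat lost by the brass = heat gained by the water:
m×0.38×(102.9 − 14.2) = 711.7×4.18×(14.2 − 6.401)
33.71 m = 23201  ⇒  m ≈ 688.3 g

m ≈ 688 g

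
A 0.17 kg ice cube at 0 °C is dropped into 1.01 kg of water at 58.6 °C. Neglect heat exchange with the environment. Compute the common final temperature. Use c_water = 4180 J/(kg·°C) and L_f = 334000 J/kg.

T_f ≈ 38.6 °C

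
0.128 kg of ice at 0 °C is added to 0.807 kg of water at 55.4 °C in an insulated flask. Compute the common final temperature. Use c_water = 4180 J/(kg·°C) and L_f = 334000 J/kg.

Let T be the final temperature. ΣQ_i = 0:
fusion: m_ice L_f = 0.128×334000 = 42752; warm the meltwater: 535.04 T; water cools: 0.807×4180×(T − 55.4) = 3373.3(T − 55.4)
3908.3 T = 186879 − 42752 = 144127
T ≈ 36.88 °C. Since T > 0 °C, the all-ice-melts assumption holds.

T_f ≈ 36.9 °C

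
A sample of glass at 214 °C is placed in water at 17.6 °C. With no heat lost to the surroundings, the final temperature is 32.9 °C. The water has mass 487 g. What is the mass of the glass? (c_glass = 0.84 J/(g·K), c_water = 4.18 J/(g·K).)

m ≈ 205 g

Let T be the final temperature. ΣQ_i = 0:
m·0.84·(32.9 − 214) + 487·4.18·(32.9 − 17.6) = 0
-152.12 m = -31146
m = -31146/-152.12 ≈ 204.7 g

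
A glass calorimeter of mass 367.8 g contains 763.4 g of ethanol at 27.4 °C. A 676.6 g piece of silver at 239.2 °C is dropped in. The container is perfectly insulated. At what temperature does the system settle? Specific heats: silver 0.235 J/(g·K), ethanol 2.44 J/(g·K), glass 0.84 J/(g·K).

Energy conservation, ΣQ = 0:
676.6*0.235*(T − 239.2) + 763.4*2.44*(T − 27.4) + 367.8*0.84*(T − 27.4) = 0
159(T − 239.2) + 1862.7(T − 27.4) + 308.95(T − 27.4) = 0
2330.6 T = 97536
T ≈ 41.85 °C

T_f ≈ 41.8 °C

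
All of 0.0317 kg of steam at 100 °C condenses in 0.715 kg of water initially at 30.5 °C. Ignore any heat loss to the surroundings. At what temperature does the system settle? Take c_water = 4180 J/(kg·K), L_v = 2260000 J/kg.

Energy conservation, ΣQ = 0:
condense steam: −0.0317·2260000 = −71642; condensate cools 100→T: 0.0317·4180·(T − 100) = 132.51(T − 100); water warms: 0.715·4180·(T − 30.5) = 2988.7(T − 30.5)
3121.2 T = 71642 + 13251 + 91155 = 176048
T ≈ 56.40 °C (< 100 °C, so full condensation is consistent).

T_f ≈ 56.4 °C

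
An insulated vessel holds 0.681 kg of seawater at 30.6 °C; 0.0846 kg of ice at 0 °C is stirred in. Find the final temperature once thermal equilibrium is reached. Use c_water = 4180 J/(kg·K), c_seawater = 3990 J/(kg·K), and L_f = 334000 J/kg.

T_f ≈ 17.9 °C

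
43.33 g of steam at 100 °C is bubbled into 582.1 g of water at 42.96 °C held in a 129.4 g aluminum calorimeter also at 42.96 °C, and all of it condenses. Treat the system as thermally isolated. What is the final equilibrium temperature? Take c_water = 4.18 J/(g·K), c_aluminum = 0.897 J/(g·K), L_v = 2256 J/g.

T_f ≈ 82.5 °C

Setting the total heat transfer to zero:
steam→water at 100 °C releases m L_v = 43.33×2256 = 97752
  condensed water 100 °C→T: 181.12(T − 100)
  water warms: 582.1×4.18×(T − 42.96) = 2433.2(T − 42.96)
  cup: 116.07(T − 42.96)
2730.4 T = 97752 + 18112 + 109516 = 225380
T ≈ 82.55 °C, under the boiling point, so the assumption holds.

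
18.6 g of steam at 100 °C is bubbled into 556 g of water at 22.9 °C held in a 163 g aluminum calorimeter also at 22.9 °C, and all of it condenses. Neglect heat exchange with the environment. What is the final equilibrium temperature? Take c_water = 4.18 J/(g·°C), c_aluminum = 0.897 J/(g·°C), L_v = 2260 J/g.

Taking heat into each body as positive, Σ m c ΔT = 0:
latent heat released on condensation: 18.6×2260 = 42036
  condensate cools 100→T: 18.6×4.18×(T − 100) = 77.75(T − 100)
  water warms: 556×4.18×(T − 22.9) = 2324.1(T − 22.9)
  cup: 146.21(T − 22.9)
2548 T = 42036 + 7774.8 + 56570 = 106380
T ≈ 41.75 °C (< 100 °C, so full condensation is consistent).

T_f ≈ 41.7 °C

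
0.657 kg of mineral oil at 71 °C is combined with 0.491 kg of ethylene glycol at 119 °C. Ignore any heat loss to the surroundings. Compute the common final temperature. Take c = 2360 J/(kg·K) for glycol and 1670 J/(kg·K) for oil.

T_f ≈ 95.7 °C

Net heat exchanged in the isolated system is zero:
0.491*2360*(T − 119) + 0.657*1670*(T − 71) = 0
1158.8(T − 119) + 1097.2(T − 71) = 0
(1158.8 + 1097.2) T = 1158.8*119 + 1097.2*71
T = 215793 / 2255.9 = 95.7 °C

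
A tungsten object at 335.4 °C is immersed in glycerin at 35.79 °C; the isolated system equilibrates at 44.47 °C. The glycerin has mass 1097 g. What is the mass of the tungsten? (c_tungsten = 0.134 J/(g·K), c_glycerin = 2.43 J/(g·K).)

m ≈ 594 g

|Q_tungsten| = |Q_glycerin|:
m×0.134×(335.4 − 44.47) = 1097×2.43×(44.47 − 35.79)
38.98 m = 23138  ⇒  m ≈ 593.5 g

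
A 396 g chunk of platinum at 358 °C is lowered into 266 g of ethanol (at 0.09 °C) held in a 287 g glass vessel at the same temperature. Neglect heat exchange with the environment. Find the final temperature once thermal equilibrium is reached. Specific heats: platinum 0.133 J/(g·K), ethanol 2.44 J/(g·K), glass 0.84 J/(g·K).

T_f ≈ 20.1 °C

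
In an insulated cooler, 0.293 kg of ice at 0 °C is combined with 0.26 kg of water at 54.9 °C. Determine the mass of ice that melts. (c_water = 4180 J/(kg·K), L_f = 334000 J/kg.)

m_melted ≈ 0.179 kg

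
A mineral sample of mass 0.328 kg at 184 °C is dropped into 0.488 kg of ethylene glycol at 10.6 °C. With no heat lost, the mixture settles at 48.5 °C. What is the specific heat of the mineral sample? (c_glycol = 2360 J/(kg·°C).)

Heat lost by the mineral sample = heat gained by the glycol:
0.328·c·(184 − 48.5) = 0.488·2360·(48.5 − 10.6)
44.44 c = 43649  ⇒  c ≈ 982.1 J/(kg·°C)

c ≈ 982 J/(kg·°C)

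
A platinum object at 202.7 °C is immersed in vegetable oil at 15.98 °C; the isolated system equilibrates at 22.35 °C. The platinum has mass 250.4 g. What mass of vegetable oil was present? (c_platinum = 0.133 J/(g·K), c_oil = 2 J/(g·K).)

Energy conservation, ΣQ = 0:
250.4×0.133×(22.35 − 202.7) + m×2×(22.35 − 15.98) = 0
12.74 m = 6006.2
m = 6006.2/12.74 ≈ 471.4 g

m ≈ 471 g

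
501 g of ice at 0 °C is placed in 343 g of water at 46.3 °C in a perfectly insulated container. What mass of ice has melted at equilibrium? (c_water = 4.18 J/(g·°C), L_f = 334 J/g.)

m_melted ≈ 199 g

Water can give up m c ΔT = 343·4.18·46.3 = 66382 J before reaching 0 °C.
Melting all 501 g of ice would need 501·334 = 167334 J.
Since 66382 < 167334 J, not all the ice melts; equilibrium is at 0 °C.
Mass melted = 66382/334 ≈ 198.7 g.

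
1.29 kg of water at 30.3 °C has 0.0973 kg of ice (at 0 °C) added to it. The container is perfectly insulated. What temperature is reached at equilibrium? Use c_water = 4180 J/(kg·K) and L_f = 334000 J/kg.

T_f ≈ 22.6 °C

Conservation of energy gives ΣQ = 0:
melt ice: 0.0973·334000 = 32498; warm the meltwater: 406.71 T; water cools: 1.29·4180·(T − 30.3) = 5392.2(T − 30.3)
5798.9 T = 163384 − 32498 = 130885
T ≈ 22.57 °C. Since T > 0 °C, the all-ice-melts assumption holds.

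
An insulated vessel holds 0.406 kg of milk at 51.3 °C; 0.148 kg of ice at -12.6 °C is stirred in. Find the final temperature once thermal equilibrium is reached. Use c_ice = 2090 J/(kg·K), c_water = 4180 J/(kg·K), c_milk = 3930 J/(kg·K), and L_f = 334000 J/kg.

T_f ≈ 12.9 °C

Energy balance with sensible and latent terms:
warm ice to 0 °C: 0.148·2090·(0 − (-12.6)) = 3897.4; melt ice: 0.148·334000 = 49432; meltwater 0→T: 0.148·4180·T = 618.64 T; milk: 1595.6(T − 51.3)
2214.2 T = 81853 − 53329 = 28524
T ≈ 12.88 °C (positive, so assuming full melt was valid).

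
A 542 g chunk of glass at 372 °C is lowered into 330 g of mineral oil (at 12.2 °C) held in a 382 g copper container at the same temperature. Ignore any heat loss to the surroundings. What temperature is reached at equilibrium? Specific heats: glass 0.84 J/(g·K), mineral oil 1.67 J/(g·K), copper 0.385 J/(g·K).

Let T be the final temperature. ΣQ_i = 0:
542×0.84×(T − 372) + 330×1.67×(T − 12.2) + 382×0.385×(T − 12.2) = 0
455.28(T − 372) + 551.1(T − 12.2) + 147.07(T − 12.2) = 0
(455.28 + 551.1 + 147.07) T = 455.28×372 + 551.1×12.2 + 147.07×12.2
T = 177882/1153.5 ≈ 154.22 °C

T_f ≈ 154.2 °C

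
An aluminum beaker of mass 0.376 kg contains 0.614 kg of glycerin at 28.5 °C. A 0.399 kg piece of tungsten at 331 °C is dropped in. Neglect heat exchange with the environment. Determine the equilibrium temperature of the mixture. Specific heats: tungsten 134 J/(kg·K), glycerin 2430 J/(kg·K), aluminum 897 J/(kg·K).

Net heat exchanged in the isolated system is zero:
0.399·134·(T − 331) + 0.614·2430·(T − 28.5) + 0.376·897·(T − 28.5) = 0
(53.47 + 1492 + 337.27) T = 53.47·331 + 1492·28.5 + 337.27·28.5
T = 69832/1882.8 ≈ 37.09 °C

T_f ≈ 37.1 °C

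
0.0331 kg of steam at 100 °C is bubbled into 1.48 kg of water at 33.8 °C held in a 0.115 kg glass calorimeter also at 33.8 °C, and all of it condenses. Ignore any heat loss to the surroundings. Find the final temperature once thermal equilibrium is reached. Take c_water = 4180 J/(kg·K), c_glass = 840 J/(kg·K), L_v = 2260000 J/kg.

T_f ≈ 46.9 °C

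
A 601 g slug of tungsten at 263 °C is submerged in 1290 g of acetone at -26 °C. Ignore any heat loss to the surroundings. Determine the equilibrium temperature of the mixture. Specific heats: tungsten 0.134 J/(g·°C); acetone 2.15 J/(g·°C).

T_f ≈ -17.8 °C

Heat gained plus heat lost sum to zero:
601·0.134·(T − 263) + 1290·2.15·(T − (-26)) = 0
(80.53 + 2773.5) T = 80.53·263 + 2773.5·(-26)
T ≈ -17.85 °C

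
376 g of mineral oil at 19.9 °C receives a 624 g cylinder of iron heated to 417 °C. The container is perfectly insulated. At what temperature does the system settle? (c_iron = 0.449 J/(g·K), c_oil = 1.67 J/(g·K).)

T_f ≈ 142.4 °C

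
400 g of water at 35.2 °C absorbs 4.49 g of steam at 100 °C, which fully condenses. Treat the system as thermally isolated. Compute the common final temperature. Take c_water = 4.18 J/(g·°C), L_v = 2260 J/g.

Taking heat into each body as positive, Σ m c ΔT = 0:
steam→water at 100 °C releases m L_v = 4.49·2260 = 10147
  condensate cools 100→T: 4.49·4.18·(T − 100) = 18.77(T − 100)
  water warms: 400·4.18·(T − 35.2) = 1672(T − 35.2)
1690.8 T = 10147 + 1876.8 + 58854 = 70879
T ≈ 41.92 °C (< 100 °C, so full condensation is consistent).

T_f ≈ 41.9 °C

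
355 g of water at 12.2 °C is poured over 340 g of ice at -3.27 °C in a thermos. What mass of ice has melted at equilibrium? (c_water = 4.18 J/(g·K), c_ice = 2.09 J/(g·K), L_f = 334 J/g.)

m_melted ≈ 47.2 g

Water can give up m c ΔT = 355·4.18·12.2 = 18104 J before reaching 0 °C.
Of that, 340·2.09·3.27 = 2323.7 J goes to bring the ice to 0 °C, leaving 15780 J.
To melt every bit of ice: 340·334 = 113560 J.
15780 J < 113560 J, so only part of the ice melts and the system sits at 0 °C.
m_melted·334 = 15780  ⇒  m_melted ≈ 47.25 g.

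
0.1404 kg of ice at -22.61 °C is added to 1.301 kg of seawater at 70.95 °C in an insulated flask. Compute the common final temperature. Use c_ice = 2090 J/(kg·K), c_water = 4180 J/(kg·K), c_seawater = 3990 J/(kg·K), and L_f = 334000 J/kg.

Sum of m c ΔT and latent-heat terms is zero:
warm ice to 0 °C: 0.1404×2090×(0 − (-22.61)) = 6634.6; fusion: m_ice L_f = 0.1404×334000 = 46894; meltwater 0→T: 0.1404×4180×T = 586.87 T; seawater: 5191(T − 70.95)
5777.9 T = 368301 − 53528 = 314773
T ≈ 54.48 °C (positive, so assuming full melt was valid).

T_f ≈ 54.5 °C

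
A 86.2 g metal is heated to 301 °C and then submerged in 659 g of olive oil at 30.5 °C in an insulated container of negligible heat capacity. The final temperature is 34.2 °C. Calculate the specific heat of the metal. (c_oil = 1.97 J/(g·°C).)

Heat lost by the metal = heat gained by the oil:
86.2×c×(301 − 34.2) = 659×1.97×(34.2 − 30.5)
22998 c = 4803.5  ⇒  c ≈ 0.2089 J/(g·°C)

c ≈ 0.209 J/(g·°C)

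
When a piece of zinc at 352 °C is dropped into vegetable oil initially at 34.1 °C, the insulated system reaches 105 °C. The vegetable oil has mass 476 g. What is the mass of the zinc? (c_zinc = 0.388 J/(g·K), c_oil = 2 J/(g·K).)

Let T be the final temperature. ΣQ_i = 0:
m×0.388×(105 − 352) + 476×2×(105 − 34.1) = 0
-95.84 m = -67497
m = -67497/-95.84 ≈ 704.3 g

m ≈ 704 g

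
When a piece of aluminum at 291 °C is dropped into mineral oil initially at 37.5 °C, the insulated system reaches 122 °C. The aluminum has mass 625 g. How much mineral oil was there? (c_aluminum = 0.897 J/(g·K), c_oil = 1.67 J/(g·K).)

m ≈ 671 g

Taking heat into each body as positive, Σ m c ΔT = 0:
625·0.897·(122 − 291) + m·1.67·(122 − 37.5) = 0
141.11 m = 94746
m = 94746/141.11 ≈ 671.4 g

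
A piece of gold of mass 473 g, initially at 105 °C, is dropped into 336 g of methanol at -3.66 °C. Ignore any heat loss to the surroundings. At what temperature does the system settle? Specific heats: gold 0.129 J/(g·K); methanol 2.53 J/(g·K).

T_f ≈ 3.6 °C

Setting the total heat transfer to zero:
473×0.129×(T − 105) + 336×2.53×(T − (-3.66)) = 0
61.02(T − 105) + 850.08(T − (-3.66)) = 0
911.1 T = 3295.5
T = 3295.5/911.1 ≈ 3.62 °C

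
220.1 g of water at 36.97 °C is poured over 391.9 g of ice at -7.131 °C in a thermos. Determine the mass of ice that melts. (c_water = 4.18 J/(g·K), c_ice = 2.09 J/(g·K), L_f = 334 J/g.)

m_melted ≈ 84.3 g

Water can give up m c ΔT = 220.1×4.18×36.97 = 34013 J before reaching 0 °C.
Of that, 391.9×2.09×7.131 = 5840.8 J goes to bring the ice to 0 °C, leaving 28172 J.
Fully melting the ice requires m_ice L_f = 391.9×334 = 130895 J.
Since 28172 < 130895 J, not all the ice melts; equilibrium is at 0 °C.
m_melted×334 = 28172  ⇒  m_melted ≈ 84.35 g.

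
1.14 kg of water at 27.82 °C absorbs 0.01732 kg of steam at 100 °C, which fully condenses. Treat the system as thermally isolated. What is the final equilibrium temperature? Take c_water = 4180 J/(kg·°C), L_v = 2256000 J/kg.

Heat gained plus heat lost sum to zero:
latent heat released on condensation: 0.01732×2256000 = 39074; condensate cools 100→T: 0.01732×4180×(T − 100) = 72.4(T − 100); original water: 4765.2(T − 27.82)
4837.6 T = 39074 + 7239.8 + 132568 = 178882
T ≈ 36.98 °C (< 100 °C, so full condensation is consistent).

T_f ≈ 37.0 °C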